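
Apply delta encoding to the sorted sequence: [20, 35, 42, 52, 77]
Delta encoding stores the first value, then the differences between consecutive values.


First value: 20
Deltas:
  35 - 20 = 15
  42 - 35 = 7
  52 - 42 = 10
  77 - 52 = 25


Delta encoded: [20, 15, 7, 10, 25]


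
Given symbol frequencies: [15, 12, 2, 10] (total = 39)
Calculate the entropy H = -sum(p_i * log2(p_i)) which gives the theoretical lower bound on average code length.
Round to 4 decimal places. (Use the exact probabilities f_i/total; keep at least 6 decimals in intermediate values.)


Per-symbol terms -p_i * log2(p_i) with p_i = f_i/39:
  p = 15/39 = 0.384615: log2(p) = -1.378512, -p*log2(p) = 0.530197
  p = 12/39 = 0.307692: log2(p) = -1.700440, -p*log2(p) = 0.523212
  p = 2/39 = 0.051282: log2(p) = -4.285402, -p*log2(p) = 0.219764
  p = 10/39 = 0.256410: log2(p) = -1.963474, -p*log2(p) = 0.503455
H = 0.530197 + 0.523212 + 0.219764 + 0.503455 = 1.776628

H = 1.7766 bits/symbol


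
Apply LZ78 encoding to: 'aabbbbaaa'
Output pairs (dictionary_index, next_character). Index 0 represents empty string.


LZ78 encoding steps:
Dictionary: {0: ''}
Step 1: w='' (idx 0), next='a' -> output (0, 'a'), add 'a' as idx 1
Step 2: w='a' (idx 1), next='b' -> output (1, 'b'), add 'ab' as idx 2
Step 3: w='' (idx 0), next='b' -> output (0, 'b'), add 'b' as idx 3
Step 4: w='b' (idx 3), next='b' -> output (3, 'b'), add 'bb' as idx 4
Step 5: w='a' (idx 1), next='a' -> output (1, 'a'), add 'aa' as idx 5
Step 6: w='a' (idx 1), end of input -> output (1, '')


Encoded: [(0, 'a'), (1, 'b'), (0, 'b'), (3, 'b'), (1, 'a'), (1, '')]


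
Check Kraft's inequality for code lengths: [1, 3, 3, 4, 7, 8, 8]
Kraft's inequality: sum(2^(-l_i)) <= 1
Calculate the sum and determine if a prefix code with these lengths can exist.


Sum = 2^(-1) + 2^(-3) + 2^(-3) + 2^(-4) + 2^(-7) + 2^(-8) + 2^(-8)
    = 0.5 + 0.125 + 0.125 + 0.0625 + 0.0078125 + 0.00390625 + 0.00390625
    = 212/256 = 0.828125
Since 0.828125 <= 1, Kraft's inequality IS satisfied.
A prefix code with these lengths CAN exist.

Kraft sum = 0.828125. Satisfied.


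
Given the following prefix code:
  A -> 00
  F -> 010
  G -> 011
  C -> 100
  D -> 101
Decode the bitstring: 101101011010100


Decoding step by step:
Bits 101 -> D
Bits 101 -> D
Bits 011 -> G
Bits 010 -> F
Bits 100 -> C


Decoded message: DDGFC


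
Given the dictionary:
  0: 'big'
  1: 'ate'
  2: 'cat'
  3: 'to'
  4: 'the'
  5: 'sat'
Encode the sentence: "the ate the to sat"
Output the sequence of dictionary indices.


Look up each word in the dictionary:
  'the' -> 4
  'ate' -> 1
  'the' -> 4
  'to' -> 3
  'sat' -> 5

Encoded: [4, 1, 4, 3, 5]


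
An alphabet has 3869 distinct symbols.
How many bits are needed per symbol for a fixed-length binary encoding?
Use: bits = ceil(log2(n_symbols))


log2(3869) = 11.9177
Bracket: 2^11 = 2048 < 3869 <= 2^12 = 4096
So ceil(log2(3869)) = 12

bits = ceil(log2(3869)) = ceil(11.9177) = 12 bits


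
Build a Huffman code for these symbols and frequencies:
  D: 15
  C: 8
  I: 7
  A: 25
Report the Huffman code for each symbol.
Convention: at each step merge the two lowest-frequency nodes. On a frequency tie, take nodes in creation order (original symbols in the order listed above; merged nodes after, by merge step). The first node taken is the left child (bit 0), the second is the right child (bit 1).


Huffman tree construction:
Step 1: Merge I(7) + C(8) = 15
Step 2: Merge D(15) + (I+C)(15) = 30
Step 3: Merge A(25) + (D+(I+C))(30) = 55
Read each symbol's code off the tree from the root (left child = 0, right child = 1).

Codes:
  D: 10 (length 2)
  C: 111 (length 3)
  I: 110 (length 3)
  A: 0 (length 1)
Average code length: 100/55 = 1.8182 bits/symbol


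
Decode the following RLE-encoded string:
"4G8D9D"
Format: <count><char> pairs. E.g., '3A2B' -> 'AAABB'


Expanding each <count><char> pair:
  4G -> 'GGGG'
  8D -> 'DDDDDDDD'
  9D -> 'DDDDDDDDD'

Decoded = GGGGDDDDDDDDDDDDDDDDD


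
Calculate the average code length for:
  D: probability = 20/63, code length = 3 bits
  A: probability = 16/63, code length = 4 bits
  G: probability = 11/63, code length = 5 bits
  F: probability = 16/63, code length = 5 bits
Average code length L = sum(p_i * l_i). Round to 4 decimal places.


Weighted contributions p_i * l_i:
  D: (20/63) * 3 = 60/63
  A: (16/63) * 4 = 64/63
  G: (11/63) * 5 = 55/63
  F: (16/63) * 5 = 80/63
Sum = (60 + 64 + 55 + 80)/63 = 259/63

L = 259/63 = 4.1111 bits/symbol


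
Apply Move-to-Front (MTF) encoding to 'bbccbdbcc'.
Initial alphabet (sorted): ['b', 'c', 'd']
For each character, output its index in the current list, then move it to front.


MTF encoding:
'b': index 0 in ['b', 'c', 'd'] -> ['b', 'c', 'd']
'b': index 0 in ['b', 'c', 'd'] -> ['b', 'c', 'd']
'c': index 1 in ['b', 'c', 'd'] -> ['c', 'b', 'd']
'c': index 0 in ['c', 'b', 'd'] -> ['c', 'b', 'd']
'b': index 1 in ['c', 'b', 'd'] -> ['b', 'c', 'd']
'd': index 2 in ['b', 'c', 'd'] -> ['d', 'b', 'c']
'b': index 1 in ['d', 'b', 'c'] -> ['b', 'd', 'c']
'c': index 2 in ['b', 'd', 'c'] -> ['c', 'b', 'd']
'c': index 0 in ['c', 'b', 'd'] -> ['c', 'b', 'd']


Output: [0, 0, 1, 0, 1, 2, 1, 2, 0]


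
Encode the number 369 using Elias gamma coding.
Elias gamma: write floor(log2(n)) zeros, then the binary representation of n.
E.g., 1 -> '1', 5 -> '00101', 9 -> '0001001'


num_bits = floor(log2(369)) + 1 = 9
leading_zeros = num_bits - 1 = 8
binary(369) = 101110001

Elias gamma(369) = '00000000' + '101110001' = 00000000101110001 (17 bits)


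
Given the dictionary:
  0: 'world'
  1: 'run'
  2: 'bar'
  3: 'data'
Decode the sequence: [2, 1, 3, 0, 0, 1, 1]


Look up each index in the dictionary:
  2 -> 'bar'
  1 -> 'run'
  3 -> 'data'
  0 -> 'world'
  0 -> 'world'
  1 -> 'run'
  1 -> 'run'

Decoded: "bar run data world world run run"


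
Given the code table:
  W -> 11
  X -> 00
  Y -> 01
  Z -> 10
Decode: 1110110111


Decoding:
11 -> W
10 -> Z
11 -> W
01 -> Y
11 -> W


Result: WZWYW


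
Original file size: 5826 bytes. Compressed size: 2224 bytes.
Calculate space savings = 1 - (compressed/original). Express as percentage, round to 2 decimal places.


ratio = compressed/original = 2224/5826 = 0.381737
savings = 1 - ratio = 1 - 0.381737 = 0.618263
as a percentage: 0.618263 * 100 = 61.83%

Space savings = 1 - 2224/5826 = 61.83%


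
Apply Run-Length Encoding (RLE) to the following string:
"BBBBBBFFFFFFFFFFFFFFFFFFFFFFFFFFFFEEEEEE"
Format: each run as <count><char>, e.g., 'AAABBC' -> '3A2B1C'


Scanning runs left to right:
  i=0: run of 'B' x 6 -> '6B'
  i=6: run of 'F' x 28 -> '28F'
  i=34: run of 'E' x 6 -> '6E'

RLE = 6B28F6E


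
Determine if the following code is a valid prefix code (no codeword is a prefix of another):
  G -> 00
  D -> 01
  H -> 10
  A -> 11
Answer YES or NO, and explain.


Checking each pair (does one codeword prefix another?):
  G='00' vs D='01': no prefix
  G='00' vs H='10': no prefix
  G='00' vs A='11': no prefix
  D='01' vs G='00': no prefix
  D='01' vs H='10': no prefix
  D='01' vs A='11': no prefix
  H='10' vs G='00': no prefix
  H='10' vs D='01': no prefix
  H='10' vs A='11': no prefix
  A='11' vs G='00': no prefix
  A='11' vs D='01': no prefix
  A='11' vs H='10': no prefix
No violation found over all pairs.

YES -- this is a valid prefix code. No codeword is a prefix of any other codeword.


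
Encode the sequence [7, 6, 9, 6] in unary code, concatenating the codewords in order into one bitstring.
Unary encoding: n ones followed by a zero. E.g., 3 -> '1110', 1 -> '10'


Encode each number as n ones followed by a terminating 0:
  7 -> 11111110 (8 bits)
  6 -> 1111110 (7 bits)
  9 -> 1111111110 (10 bits)
  6 -> 1111110 (7 bits)
Total length = 8 + 7 + 10 + 7 = 32 bits.

Unary([7, 6, 9, 6]) = 11111110111111011111111101111110 (32 bits)


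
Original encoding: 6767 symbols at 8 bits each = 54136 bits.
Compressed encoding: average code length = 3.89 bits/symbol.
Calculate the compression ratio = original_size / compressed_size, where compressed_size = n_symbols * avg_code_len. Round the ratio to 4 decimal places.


original_size = n_symbols * orig_bits = 6767 * 8 = 54136 bits
compressed_size = n_symbols * avg_code_len = 6767 * 3.89 = 26323.63 bits
ratio = original_size / compressed_size = 54136 / 26323.63 = 2.0566

Compression ratio = 2.0566


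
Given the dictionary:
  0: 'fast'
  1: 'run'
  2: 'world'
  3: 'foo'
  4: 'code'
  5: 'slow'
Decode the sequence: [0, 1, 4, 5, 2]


Look up each index in the dictionary:
  0 -> 'fast'
  1 -> 'run'
  4 -> 'code'
  5 -> 'slow'
  2 -> 'world'

Decoded: "fast run code slow world"


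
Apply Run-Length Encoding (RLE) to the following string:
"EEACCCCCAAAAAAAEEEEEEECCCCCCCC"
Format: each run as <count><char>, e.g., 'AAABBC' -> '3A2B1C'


Scanning runs left to right:
  i=0: run of 'E' x 2 -> '2E'
  i=2: run of 'A' x 1 -> '1A'
  i=3: run of 'C' x 5 -> '5C'
  i=8: run of 'A' x 7 -> '7A'
  i=15: run of 'E' x 7 -> '7E'
  i=22: run of 'C' x 8 -> '8C'

RLE = 2E1A5C7A7E8C


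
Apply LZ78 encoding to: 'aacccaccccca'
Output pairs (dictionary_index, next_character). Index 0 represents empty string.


LZ78 encoding steps:
Dictionary: {0: ''}
Step 1: w='' (idx 0), next='a' -> output (0, 'a'), add 'a' as idx 1
Step 2: w='a' (idx 1), next='c' -> output (1, 'c'), add 'ac' as idx 2
Step 3: w='' (idx 0), next='c' -> output (0, 'c'), add 'c' as idx 3
Step 4: w='c' (idx 3), next='a' -> output (3, 'a'), add 'ca' as idx 4
Step 5: w='c' (idx 3), next='c' -> output (3, 'c'), add 'cc' as idx 5
Step 6: w='cc' (idx 5), next='c' -> output (5, 'c'), add 'ccc' as idx 6
Step 7: w='a' (idx 1), end of input -> output (1, '')


Encoded: [(0, 'a'), (1, 'c'), (0, 'c'), (3, 'a'), (3, 'c'), (5, 'c'), (1, '')]


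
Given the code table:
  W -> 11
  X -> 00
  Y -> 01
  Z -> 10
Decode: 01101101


Decoding:
01 -> Y
10 -> Z
11 -> W
01 -> Y


Result: YZWY


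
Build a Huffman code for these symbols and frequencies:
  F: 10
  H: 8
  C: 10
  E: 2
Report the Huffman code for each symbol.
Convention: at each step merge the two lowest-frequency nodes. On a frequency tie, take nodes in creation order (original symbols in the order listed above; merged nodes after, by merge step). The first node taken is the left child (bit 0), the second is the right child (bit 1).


Huffman tree construction:
Step 1: Merge E(2) + H(8) = 10
Step 2: Merge F(10) + C(10) = 20
Step 3: Merge (E+H)(10) + (F+C)(20) = 30
Read each symbol's code off the tree from the root (left child = 0, right child = 1).

Codes:
  F: 10 (length 2)
  H: 01 (length 2)
  C: 11 (length 2)
  E: 00 (length 2)
Average code length: 60/30 = 2.0000 bits/symbol


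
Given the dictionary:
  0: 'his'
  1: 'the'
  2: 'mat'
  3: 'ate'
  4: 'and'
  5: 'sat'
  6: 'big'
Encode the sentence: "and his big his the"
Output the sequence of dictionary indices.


Look up each word in the dictionary:
  'and' -> 4
  'his' -> 0
  'big' -> 6
  'his' -> 0
  'the' -> 1

Encoded: [4, 0, 6, 0, 1]


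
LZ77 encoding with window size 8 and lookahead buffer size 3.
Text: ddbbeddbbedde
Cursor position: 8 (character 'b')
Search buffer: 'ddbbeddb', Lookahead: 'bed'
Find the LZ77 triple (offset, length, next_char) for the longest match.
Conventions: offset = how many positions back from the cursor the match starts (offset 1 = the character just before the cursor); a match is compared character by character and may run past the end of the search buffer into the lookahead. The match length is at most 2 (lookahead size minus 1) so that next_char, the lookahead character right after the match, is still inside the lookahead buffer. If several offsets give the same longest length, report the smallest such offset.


Try each offset into the search buffer:
  offset=1 (pos 7, char 'b'): match length 1
  offset=2 (pos 6, char 'd'): match length 0
  offset=3 (pos 5, char 'd'): match length 0
  offset=4 (pos 4, char 'e'): match length 0
  offset=5 (pos 3, char 'b'): match length 2
  offset=6 (pos 2, char 'b'): match length 1
  offset=7 (pos 1, char 'd'): match length 0
  offset=8 (pos 0, char 'd'): match length 0
Longest match has length 2 at offset 5.
next_char = character at position 8 + 2 = 10 -> 'd'

Best match: offset=5, length=2 (matching 'be' starting at position 3)
LZ77 triple: (5, 2, 'd')


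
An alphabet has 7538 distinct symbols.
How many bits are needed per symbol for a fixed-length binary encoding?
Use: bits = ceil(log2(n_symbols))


log2(7538) = 12.88
Bracket: 2^12 = 4096 < 7538 <= 2^13 = 8192
So ceil(log2(7538)) = 13

bits = ceil(log2(7538)) = ceil(12.88) = 13 bits


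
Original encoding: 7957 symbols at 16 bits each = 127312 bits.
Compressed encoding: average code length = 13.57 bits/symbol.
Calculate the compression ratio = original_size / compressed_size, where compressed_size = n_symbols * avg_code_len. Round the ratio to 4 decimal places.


original_size = n_symbols * orig_bits = 7957 * 16 = 127312 bits
compressed_size = n_symbols * avg_code_len = 7957 * 13.57 = 107976.49 bits
ratio = original_size / compressed_size = 127312 / 107976.49 = 1.1791

Compression ratio = 1.1791


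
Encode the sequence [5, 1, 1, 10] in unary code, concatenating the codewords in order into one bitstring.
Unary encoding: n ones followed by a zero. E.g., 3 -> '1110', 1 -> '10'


Encode each number as n ones followed by a terminating 0:
  5 -> 111110 (6 bits)
  1 -> 10 (2 bits)
  1 -> 10 (2 bits)
  10 -> 11111111110 (11 bits)
Total length = 6 + 2 + 2 + 11 = 21 bits.

Unary([5, 1, 1, 10]) = 111110101011111111110 (21 bits)


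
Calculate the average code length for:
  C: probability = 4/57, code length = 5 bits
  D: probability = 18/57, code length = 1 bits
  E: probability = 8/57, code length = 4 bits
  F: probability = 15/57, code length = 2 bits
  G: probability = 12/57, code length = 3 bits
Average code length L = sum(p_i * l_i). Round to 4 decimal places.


Weighted contributions p_i * l_i:
  C: (4/57) * 5 = 20/57
  D: (18/57) * 1 = 18/57
  E: (8/57) * 4 = 32/57
  F: (15/57) * 2 = 30/57
  G: (12/57) * 3 = 36/57
Sum = (20 + 18 + 32 + 30 + 36)/57 = 136/57

L = 136/57 = 2.3860 bits/symbol


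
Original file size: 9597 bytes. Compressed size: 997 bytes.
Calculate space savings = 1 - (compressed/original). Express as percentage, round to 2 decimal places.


ratio = compressed/original = 997/9597 = 0.103887
savings = 1 - ratio = 1 - 0.103887 = 0.896113
as a percentage: 0.896113 * 100 = 89.61%

Space savings = 1 - 997/9597 = 89.61%


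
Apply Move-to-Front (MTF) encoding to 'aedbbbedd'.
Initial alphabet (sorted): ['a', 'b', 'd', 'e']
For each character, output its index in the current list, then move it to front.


MTF encoding:
'a': index 0 in ['a', 'b', 'd', 'e'] -> ['a', 'b', 'd', 'e']
'e': index 3 in ['a', 'b', 'd', 'e'] -> ['e', 'a', 'b', 'd']
'd': index 3 in ['e', 'a', 'b', 'd'] -> ['d', 'e', 'a', 'b']
'b': index 3 in ['d', 'e', 'a', 'b'] -> ['b', 'd', 'e', 'a']
'b': index 0 in ['b', 'd', 'e', 'a'] -> ['b', 'd', 'e', 'a']
'b': index 0 in ['b', 'd', 'e', 'a'] -> ['b', 'd', 'e', 'a']
'e': index 2 in ['b', 'd', 'e', 'a'] -> ['e', 'b', 'd', 'a']
'd': index 2 in ['e', 'b', 'd', 'a'] -> ['d', 'e', 'b', 'a']
'd': index 0 in ['d', 'e', 'b', 'a'] -> ['d', 'e', 'b', 'a']


Output: [0, 3, 3, 3, 0, 0, 2, 2, 0]


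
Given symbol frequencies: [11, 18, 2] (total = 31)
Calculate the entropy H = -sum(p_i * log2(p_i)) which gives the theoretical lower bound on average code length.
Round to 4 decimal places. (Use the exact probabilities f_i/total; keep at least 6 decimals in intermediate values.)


Per-symbol terms -p_i * log2(p_i) with p_i = f_i/31:
  p = 11/31 = 0.354839: log2(p) = -1.494765, -p*log2(p) = 0.530400
  p = 18/31 = 0.580645: log2(p) = -0.784271, -p*log2(p) = 0.455383
  p = 2/31 = 0.064516: log2(p) = -3.954196, -p*log2(p) = 0.255109
H = 0.530400 + 0.455383 + 0.255109 = 1.240892

H = 1.2409 bits/symbol


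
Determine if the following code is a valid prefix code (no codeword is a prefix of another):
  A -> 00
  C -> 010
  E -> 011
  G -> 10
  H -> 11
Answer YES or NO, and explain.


Checking each pair (does one codeword prefix another?):
  A='00' vs C='010': no prefix
  A='00' vs E='011': no prefix
  A='00' vs G='10': no prefix
  A='00' vs H='11': no prefix
  C='010' vs A='00': no prefix
  C='010' vs E='011': no prefix
  C='010' vs G='10': no prefix
  C='010' vs H='11': no prefix
  E='011' vs A='00': no prefix
  E='011' vs C='010': no prefix
  E='011' vs G='10': no prefix
  E='011' vs H='11': no prefix
  G='10' vs A='00': no prefix
  G='10' vs C='010': no prefix
  G='10' vs E='011': no prefix
  G='10' vs H='11': no prefix
  H='11' vs A='00': no prefix
  H='11' vs C='010': no prefix
  H='11' vs E='011': no prefix
  H='11' vs G='10': no prefix
No violation found over all pairs.

YES -- this is a valid prefix code. No codeword is a prefix of any other codeword.


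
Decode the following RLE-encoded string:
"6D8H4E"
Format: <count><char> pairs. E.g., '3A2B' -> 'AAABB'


Expanding each <count><char> pair:
  6D -> 'DDDDDD'
  8H -> 'HHHHHHHH'
  4E -> 'EEEE'

Decoded = DDDDDDHHHHHHHHEEEE


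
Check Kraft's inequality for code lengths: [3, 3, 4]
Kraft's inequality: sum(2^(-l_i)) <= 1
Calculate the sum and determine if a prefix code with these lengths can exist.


Sum = 2^(-3) + 2^(-3) + 2^(-4)
    = 0.125 + 0.125 + 0.0625
    = 5/16 = 0.3125
Since 0.3125 <= 1, Kraft's inequality IS satisfied.
A prefix code with these lengths CAN exist.

Kraft sum = 0.3125. Satisfied.


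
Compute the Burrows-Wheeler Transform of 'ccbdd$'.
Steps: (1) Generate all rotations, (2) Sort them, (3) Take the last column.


Rotations (sorted):
  0: $ccbdd -> last char: d
  1: bdd$cc -> last char: c
  2: cbdd$c -> last char: c
  3: ccbdd$ -> last char: $
  4: d$ccbd -> last char: d
  5: dd$ccb -> last char: b


BWT = dcc$db


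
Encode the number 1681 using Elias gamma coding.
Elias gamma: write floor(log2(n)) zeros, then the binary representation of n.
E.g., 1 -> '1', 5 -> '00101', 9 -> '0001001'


num_bits = floor(log2(1681)) + 1 = 11
leading_zeros = num_bits - 1 = 10
binary(1681) = 11010010001

Elias gamma(1681) = '0000000000' + '11010010001' = 000000000011010010001 (21 bits)


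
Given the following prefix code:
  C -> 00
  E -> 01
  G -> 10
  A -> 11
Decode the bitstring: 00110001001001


Decoding step by step:
Bits 00 -> C
Bits 11 -> A
Bits 00 -> C
Bits 01 -> E
Bits 00 -> C
Bits 10 -> G
Bits 01 -> E


Decoded message: CACECGE


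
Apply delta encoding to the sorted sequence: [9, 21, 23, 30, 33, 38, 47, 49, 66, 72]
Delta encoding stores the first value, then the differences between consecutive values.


First value: 9
Deltas:
  21 - 9 = 12
  23 - 21 = 2
  30 - 23 = 7
  33 - 30 = 3
  38 - 33 = 5
  47 - 38 = 9
  49 - 47 = 2
  66 - 49 = 17
  72 - 66 = 6


Delta encoded: [9, 12, 2, 7, 3, 5, 9, 2, 17, 6]


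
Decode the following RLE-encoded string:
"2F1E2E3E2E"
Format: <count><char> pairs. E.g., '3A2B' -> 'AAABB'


Expanding each <count><char> pair:
  2F -> 'FF'
  1E -> 'E'
  2E -> 'EE'
  3E -> 'EEE'
  2E -> 'EE'

Decoded = FFEEEEEEEE


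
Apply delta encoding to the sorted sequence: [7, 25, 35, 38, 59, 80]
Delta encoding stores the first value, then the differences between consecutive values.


First value: 7
Deltas:
  25 - 7 = 18
  35 - 25 = 10
  38 - 35 = 3
  59 - 38 = 21
  80 - 59 = 21


Delta encoded: [7, 18, 10, 3, 21, 21]


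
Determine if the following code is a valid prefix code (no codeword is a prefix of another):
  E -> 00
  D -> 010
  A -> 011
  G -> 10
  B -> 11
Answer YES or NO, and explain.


Checking each pair (does one codeword prefix another?):
  E='00' vs D='010': no prefix
  E='00' vs A='011': no prefix
  E='00' vs G='10': no prefix
  E='00' vs B='11': no prefix
  D='010' vs E='00': no prefix
  D='010' vs A='011': no prefix
  D='010' vs G='10': no prefix
  D='010' vs B='11': no prefix
  A='011' vs E='00': no prefix
  A='011' vs D='010': no prefix
  A='011' vs G='10': no prefix
  A='011' vs B='11': no prefix
  G='10' vs E='00': no prefix
  G='10' vs D='010': no prefix
  G='10' vs A='011': no prefix
  G='10' vs B='11': no prefix
  B='11' vs E='00': no prefix
  B='11' vs D='010': no prefix
  B='11' vs A='011': no prefix
  B='11' vs G='10': no prefix
No violation found over all pairs.

YES -- this is a valid prefix code. No codeword is a prefix of any other codeword.


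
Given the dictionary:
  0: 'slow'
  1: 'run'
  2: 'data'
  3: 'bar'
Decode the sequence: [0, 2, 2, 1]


Look up each index in the dictionary:
  0 -> 'slow'
  2 -> 'data'
  2 -> 'data'
  1 -> 'run'

Decoded: "slow data data run"


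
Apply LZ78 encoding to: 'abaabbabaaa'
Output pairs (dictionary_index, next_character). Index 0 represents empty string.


LZ78 encoding steps:
Dictionary: {0: ''}
Step 1: w='' (idx 0), next='a' -> output (0, 'a'), add 'a' as idx 1
Step 2: w='' (idx 0), next='b' -> output (0, 'b'), add 'b' as idx 2
Step 3: w='a' (idx 1), next='a' -> output (1, 'a'), add 'aa' as idx 3
Step 4: w='b' (idx 2), next='b' -> output (2, 'b'), add 'bb' as idx 4
Step 5: w='a' (idx 1), next='b' -> output (1, 'b'), add 'ab' as idx 5
Step 6: w='aa' (idx 3), next='a' -> output (3, 'a'), add 'aaa' as idx 6


Encoded: [(0, 'a'), (0, 'b'), (1, 'a'), (2, 'b'), (1, 'b'), (3, 'a')]


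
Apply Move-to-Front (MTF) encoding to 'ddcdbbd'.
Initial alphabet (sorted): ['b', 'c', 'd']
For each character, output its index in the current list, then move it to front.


MTF encoding:
'd': index 2 in ['b', 'c', 'd'] -> ['d', 'b', 'c']
'd': index 0 in ['d', 'b', 'c'] -> ['d', 'b', 'c']
'c': index 2 in ['d', 'b', 'c'] -> ['c', 'd', 'b']
'd': index 1 in ['c', 'd', 'b'] -> ['d', 'c', 'b']
'b': index 2 in ['d', 'c', 'b'] -> ['b', 'd', 'c']
'b': index 0 in ['b', 'd', 'c'] -> ['b', 'd', 'c']
'd': index 1 in ['b', 'd', 'c'] -> ['d', 'b', 'c']


Output: [2, 0, 2, 1, 2, 0, 1]


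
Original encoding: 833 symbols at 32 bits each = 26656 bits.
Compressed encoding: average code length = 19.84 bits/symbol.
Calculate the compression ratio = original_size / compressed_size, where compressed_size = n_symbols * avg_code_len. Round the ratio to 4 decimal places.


original_size = n_symbols * orig_bits = 833 * 32 = 26656 bits
compressed_size = n_symbols * avg_code_len = 833 * 19.84 = 16526.72 bits
ratio = original_size / compressed_size = 26656 / 16526.72 = 1.6129

Compression ratio = 1.6129


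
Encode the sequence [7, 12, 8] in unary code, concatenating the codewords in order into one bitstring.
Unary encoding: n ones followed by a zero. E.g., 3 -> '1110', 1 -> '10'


Encode each number as n ones followed by a terminating 0:
  7 -> 11111110 (8 bits)
  12 -> 1111111111110 (13 bits)
  8 -> 111111110 (9 bits)
Total length = 8 + 13 + 9 = 30 bits.

Unary([7, 12, 8]) = 111111101111111111110111111110 (30 bits)


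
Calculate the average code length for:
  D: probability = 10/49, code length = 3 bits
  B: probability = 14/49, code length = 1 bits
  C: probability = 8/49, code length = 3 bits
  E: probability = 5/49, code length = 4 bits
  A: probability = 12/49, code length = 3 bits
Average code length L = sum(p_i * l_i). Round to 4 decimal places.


Weighted contributions p_i * l_i:
  D: (10/49) * 3 = 30/49
  B: (14/49) * 1 = 14/49
  C: (8/49) * 3 = 24/49
  E: (5/49) * 4 = 20/49
  A: (12/49) * 3 = 36/49
Sum = (30 + 14 + 24 + 20 + 36)/49 = 124/49

L = 124/49 = 2.5306 bits/symbol


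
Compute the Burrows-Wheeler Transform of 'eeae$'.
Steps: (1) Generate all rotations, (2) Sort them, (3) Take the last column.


Rotations (sorted):
  0: $eeae -> last char: e
  1: ae$ee -> last char: e
  2: e$eea -> last char: a
  3: eae$e -> last char: e
  4: eeae$ -> last char: $


BWT = eeae$


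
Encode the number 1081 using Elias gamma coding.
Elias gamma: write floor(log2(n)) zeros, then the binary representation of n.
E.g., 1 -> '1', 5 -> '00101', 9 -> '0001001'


num_bits = floor(log2(1081)) + 1 = 11
leading_zeros = num_bits - 1 = 10
binary(1081) = 10000111001

Elias gamma(1081) = '0000000000' + '10000111001' = 000000000010000111001 (21 bits)


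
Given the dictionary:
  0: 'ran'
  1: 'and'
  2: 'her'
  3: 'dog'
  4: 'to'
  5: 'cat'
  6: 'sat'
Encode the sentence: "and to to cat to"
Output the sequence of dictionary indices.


Look up each word in the dictionary:
  'and' -> 1
  'to' -> 4
  'to' -> 4
  'cat' -> 5
  'to' -> 4

Encoded: [1, 4, 4, 5, 4]


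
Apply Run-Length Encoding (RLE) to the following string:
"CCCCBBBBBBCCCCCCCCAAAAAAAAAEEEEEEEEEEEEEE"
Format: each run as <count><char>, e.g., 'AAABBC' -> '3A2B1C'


Scanning runs left to right:
  i=0: run of 'C' x 4 -> '4C'
  i=4: run of 'B' x 6 -> '6B'
  i=10: run of 'C' x 8 -> '8C'
  i=18: run of 'A' x 9 -> '9A'
  i=27: run of 'E' x 14 -> '14E'

RLE = 4C6B8C9A14E


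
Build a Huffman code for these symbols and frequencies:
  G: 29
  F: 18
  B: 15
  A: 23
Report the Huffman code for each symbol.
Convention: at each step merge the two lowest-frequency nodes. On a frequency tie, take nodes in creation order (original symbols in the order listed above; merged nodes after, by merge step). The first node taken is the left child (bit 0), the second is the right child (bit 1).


Huffman tree construction:
Step 1: Merge B(15) + F(18) = 33
Step 2: Merge A(23) + G(29) = 52
Step 3: Merge (B+F)(33) + (A+G)(52) = 85
Read each symbol's code off the tree from the root (left child = 0, right child = 1).

Codes:
  G: 11 (length 2)
  F: 01 (length 2)
  B: 00 (length 2)
  A: 10 (length 2)
Average code length: 170/85 = 2.0000 bits/symbol


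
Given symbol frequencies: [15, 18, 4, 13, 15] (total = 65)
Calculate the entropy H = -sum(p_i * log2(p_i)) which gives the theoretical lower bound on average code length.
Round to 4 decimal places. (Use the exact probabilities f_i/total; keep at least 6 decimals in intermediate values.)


Per-symbol terms -p_i * log2(p_i) with p_i = f_i/65:
  p = 15/65 = 0.230769: log2(p) = -2.115477, -p*log2(p) = 0.488187
  p = 18/65 = 0.276923: log2(p) = -1.852443, -p*log2(p) = 0.512984
  p = 4/65 = 0.061538: log2(p) = -4.022368, -p*log2(p) = 0.247530
  p = 13/65 = 0.200000: log2(p) = -2.321928, -p*log2(p) = 0.464386
  p = 15/65 = 0.230769: log2(p) = -2.115477, -p*log2(p) = 0.488187
H = 0.488187 + 0.512984 + 0.247530 + 0.464386 + 0.488187 = 2.201274

H = 2.2013 bits/symbol


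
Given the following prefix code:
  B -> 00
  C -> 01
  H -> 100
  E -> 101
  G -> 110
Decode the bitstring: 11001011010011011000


Decoding step by step:
Bits 110 -> G
Bits 01 -> C
Bits 01 -> C
Bits 101 -> E
Bits 00 -> B
Bits 110 -> G
Bits 110 -> G
Bits 00 -> B


Decoded message: GCCEBGGB


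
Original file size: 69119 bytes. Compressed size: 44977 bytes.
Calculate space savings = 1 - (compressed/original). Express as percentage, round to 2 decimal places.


ratio = compressed/original = 44977/69119 = 0.650718
savings = 1 - ratio = 1 - 0.650718 = 0.349282
as a percentage: 0.349282 * 100 = 34.93%

Space savings = 1 - 44977/69119 = 34.93%


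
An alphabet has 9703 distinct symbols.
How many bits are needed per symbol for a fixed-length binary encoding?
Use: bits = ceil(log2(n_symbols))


log2(9703) = 13.2442
Bracket: 2^13 = 8192 < 9703 <= 2^14 = 16384
So ceil(log2(9703)) = 14

bits = ceil(log2(9703)) = ceil(13.2442) = 14 bits


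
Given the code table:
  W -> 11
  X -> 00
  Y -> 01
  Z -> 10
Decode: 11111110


Decoding:
11 -> W
11 -> W
11 -> W
10 -> Z


Result: WWWZ


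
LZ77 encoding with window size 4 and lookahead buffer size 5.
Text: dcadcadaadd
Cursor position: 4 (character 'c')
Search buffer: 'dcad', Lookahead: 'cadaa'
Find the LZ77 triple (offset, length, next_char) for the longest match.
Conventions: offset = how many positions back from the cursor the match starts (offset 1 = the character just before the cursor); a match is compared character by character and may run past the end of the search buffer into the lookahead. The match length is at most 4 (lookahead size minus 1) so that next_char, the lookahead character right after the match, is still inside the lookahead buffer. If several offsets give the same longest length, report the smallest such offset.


Try each offset into the search buffer:
  offset=1 (pos 3, char 'd'): match length 0
  offset=2 (pos 2, char 'a'): match length 0
  offset=3 (pos 1, char 'c'): match length 3
  offset=4 (pos 0, char 'd'): match length 0
Longest match has length 3 at offset 3.
next_char = character at position 4 + 3 = 7 -> 'a'

Best match: offset=3, length=3 (matching 'cad' starting at position 1)
LZ77 triple: (3, 3, 'a')


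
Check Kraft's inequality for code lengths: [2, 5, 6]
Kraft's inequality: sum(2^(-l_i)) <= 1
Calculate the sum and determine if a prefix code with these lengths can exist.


Sum = 2^(-2) + 2^(-5) + 2^(-6)
    = 0.25 + 0.03125 + 0.015625
    = 19/64 = 0.296875
Since 0.296875 <= 1, Kraft's inequality IS satisfied.
A prefix code with these lengths CAN exist.

Kraft sum = 0.296875. Satisfied.


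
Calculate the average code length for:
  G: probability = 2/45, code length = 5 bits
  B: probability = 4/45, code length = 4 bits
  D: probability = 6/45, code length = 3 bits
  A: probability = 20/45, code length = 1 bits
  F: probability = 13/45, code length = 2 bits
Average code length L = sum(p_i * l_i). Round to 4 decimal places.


Weighted contributions p_i * l_i:
  G: (2/45) * 5 = 10/45
  B: (4/45) * 4 = 16/45
  D: (6/45) * 3 = 18/45
  A: (20/45) * 1 = 20/45
  F: (13/45) * 2 = 26/45
Sum = (10 + 16 + 18 + 20 + 26)/45 = 90/45

L = 90/45 = 2.0000 bits/symbol


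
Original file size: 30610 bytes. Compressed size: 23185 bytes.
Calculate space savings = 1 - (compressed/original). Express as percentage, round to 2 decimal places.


ratio = compressed/original = 23185/30610 = 0.757432
savings = 1 - ratio = 1 - 0.757432 = 0.242568
as a percentage: 0.242568 * 100 = 24.26%

Space savings = 1 - 23185/30610 = 24.26%


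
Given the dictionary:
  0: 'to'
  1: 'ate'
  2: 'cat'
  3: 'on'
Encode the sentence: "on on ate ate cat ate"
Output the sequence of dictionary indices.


Look up each word in the dictionary:
  'on' -> 3
  'on' -> 3
  'ate' -> 1
  'ate' -> 1
  'cat' -> 2
  'ate' -> 1

Encoded: [3, 3, 1, 1, 2, 1]


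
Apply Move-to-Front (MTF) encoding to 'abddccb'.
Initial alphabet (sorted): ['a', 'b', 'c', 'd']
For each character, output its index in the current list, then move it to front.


MTF encoding:
'a': index 0 in ['a', 'b', 'c', 'd'] -> ['a', 'b', 'c', 'd']
'b': index 1 in ['a', 'b', 'c', 'd'] -> ['b', 'a', 'c', 'd']
'd': index 3 in ['b', 'a', 'c', 'd'] -> ['d', 'b', 'a', 'c']
'd': index 0 in ['d', 'b', 'a', 'c'] -> ['d', 'b', 'a', 'c']
'c': index 3 in ['d', 'b', 'a', 'c'] -> ['c', 'd', 'b', 'a']
'c': index 0 in ['c', 'd', 'b', 'a'] -> ['c', 'd', 'b', 'a']
'b': index 2 in ['c', 'd', 'b', 'a'] -> ['b', 'c', 'd', 'a']


Output: [0, 1, 3, 0, 3, 0, 2]


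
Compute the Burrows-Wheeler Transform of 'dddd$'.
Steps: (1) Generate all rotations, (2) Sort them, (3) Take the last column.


Rotations (sorted):
  0: $dddd -> last char: d
  1: d$ddd -> last char: d
  2: dd$dd -> last char: d
  3: ddd$d -> last char: d
  4: dddd$ -> last char: $


BWT = dddd$


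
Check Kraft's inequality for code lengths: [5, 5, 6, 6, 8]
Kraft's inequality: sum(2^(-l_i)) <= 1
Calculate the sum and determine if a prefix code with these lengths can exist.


Sum = 2^(-5) + 2^(-5) + 2^(-6) + 2^(-6) + 2^(-8)
    = 0.03125 + 0.03125 + 0.015625 + 0.015625 + 0.00390625
    = 25/256 = 0.09765625
Since 0.09765625 <= 1, Kraft's inequality IS satisfied.
A prefix code with these lengths CAN exist.

Kraft sum = 0.09765625. Satisfied.


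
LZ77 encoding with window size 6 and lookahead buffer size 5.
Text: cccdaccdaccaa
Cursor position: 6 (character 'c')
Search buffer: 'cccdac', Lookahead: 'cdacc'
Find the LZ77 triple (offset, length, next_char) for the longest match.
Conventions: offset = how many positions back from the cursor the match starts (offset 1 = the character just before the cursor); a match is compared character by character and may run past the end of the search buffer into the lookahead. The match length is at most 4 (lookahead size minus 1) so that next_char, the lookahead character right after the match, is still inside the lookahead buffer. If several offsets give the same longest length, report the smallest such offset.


Try each offset into the search buffer:
  offset=1 (pos 5, char 'c'): match length 1
  offset=2 (pos 4, char 'a'): match length 0
  offset=3 (pos 3, char 'd'): match length 0
  offset=4 (pos 2, char 'c'): match length 4
  offset=5 (pos 1, char 'c'): match length 1
  offset=6 (pos 0, char 'c'): match length 1
Longest match has length 4 at offset 4.
next_char = character at position 6 + 4 = 10 -> 'c'

Best match: offset=4, length=4 (matching 'cdac' starting at position 2)
LZ77 triple: (4, 4, 'c')


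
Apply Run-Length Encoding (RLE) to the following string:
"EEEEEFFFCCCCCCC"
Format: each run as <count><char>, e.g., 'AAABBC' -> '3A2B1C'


Scanning runs left to right:
  i=0: run of 'E' x 5 -> '5E'
  i=5: run of 'F' x 3 -> '3F'
  i=8: run of 'C' x 7 -> '7C'

RLE = 5E3F7C


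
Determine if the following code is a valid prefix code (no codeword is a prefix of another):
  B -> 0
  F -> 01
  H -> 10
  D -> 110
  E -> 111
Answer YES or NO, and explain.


Checking each pair (does one codeword prefix another?):
  B='0' vs F='01': prefix -- VIOLATION

NO -- this is NOT a valid prefix code. B (0) is a prefix of F (01).


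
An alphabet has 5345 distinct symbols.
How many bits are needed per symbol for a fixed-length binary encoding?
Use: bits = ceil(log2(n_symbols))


log2(5345) = 12.384
Bracket: 2^12 = 4096 < 5345 <= 2^13 = 8192
So ceil(log2(5345)) = 13

bits = ceil(log2(5345)) = ceil(12.384) = 13 bits


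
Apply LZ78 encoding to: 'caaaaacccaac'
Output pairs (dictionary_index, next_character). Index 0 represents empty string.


LZ78 encoding steps:
Dictionary: {0: ''}
Step 1: w='' (idx 0), next='c' -> output (0, 'c'), add 'c' as idx 1
Step 2: w='' (idx 0), next='a' -> output (0, 'a'), add 'a' as idx 2
Step 3: w='a' (idx 2), next='a' -> output (2, 'a'), add 'aa' as idx 3
Step 4: w='aa' (idx 3), next='c' -> output (3, 'c'), add 'aac' as idx 4
Step 5: w='c' (idx 1), next='c' -> output (1, 'c'), add 'cc' as idx 5
Step 6: w='aac' (idx 4), end of input -> output (4, '')


Encoded: [(0, 'c'), (0, 'a'), (2, 'a'), (3, 'c'), (1, 'c'), (4, '')]


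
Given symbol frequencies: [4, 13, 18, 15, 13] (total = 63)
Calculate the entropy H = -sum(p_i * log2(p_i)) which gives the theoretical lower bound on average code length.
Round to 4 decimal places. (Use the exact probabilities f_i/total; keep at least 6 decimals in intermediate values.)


Per-symbol terms -p_i * log2(p_i) with p_i = f_i/63:
  p = 4/63 = 0.063492: log2(p) = -3.977280, -p*log2(p) = 0.252526
  p = 13/63 = 0.206349: log2(p) = -2.276840, -p*log2(p) = 0.469824
  p = 18/63 = 0.285714: log2(p) = -1.807355, -p*log2(p) = 0.516387
  p = 15/63 = 0.238095: log2(p) = -2.070389, -p*log2(p) = 0.492950
  p = 13/63 = 0.206349: log2(p) = -2.276840, -p*log2(p) = 0.469824
H = 0.252526 + 0.469824 + 0.516387 + 0.492950 + 0.469824 = 2.201511

H = 2.2015 bits/symbol


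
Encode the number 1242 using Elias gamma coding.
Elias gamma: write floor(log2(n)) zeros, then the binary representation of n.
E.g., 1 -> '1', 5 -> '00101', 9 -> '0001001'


num_bits = floor(log2(1242)) + 1 = 11
leading_zeros = num_bits - 1 = 10
binary(1242) = 10011011010

Elias gamma(1242) = '0000000000' + '10011011010' = 000000000010011011010 (21 bits)


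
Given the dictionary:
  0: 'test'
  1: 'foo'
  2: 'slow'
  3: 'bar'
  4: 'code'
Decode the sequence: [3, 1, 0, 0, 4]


Look up each index in the dictionary:
  3 -> 'bar'
  1 -> 'foo'
  0 -> 'test'
  0 -> 'test'
  4 -> 'code'

Decoded: "bar foo test test code"


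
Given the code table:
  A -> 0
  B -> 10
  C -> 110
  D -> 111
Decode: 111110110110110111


Decoding:
111 -> D
110 -> C
110 -> C
110 -> C
110 -> C
111 -> D


Result: DCCCCD


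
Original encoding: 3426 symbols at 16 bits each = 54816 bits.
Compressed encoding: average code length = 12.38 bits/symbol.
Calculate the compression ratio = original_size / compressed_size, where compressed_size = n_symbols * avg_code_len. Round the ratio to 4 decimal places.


original_size = n_symbols * orig_bits = 3426 * 16 = 54816 bits
compressed_size = n_symbols * avg_code_len = 3426 * 12.38 = 42413.88 bits
ratio = original_size / compressed_size = 54816 / 42413.88 = 1.2924

Compression ratio = 1.2924


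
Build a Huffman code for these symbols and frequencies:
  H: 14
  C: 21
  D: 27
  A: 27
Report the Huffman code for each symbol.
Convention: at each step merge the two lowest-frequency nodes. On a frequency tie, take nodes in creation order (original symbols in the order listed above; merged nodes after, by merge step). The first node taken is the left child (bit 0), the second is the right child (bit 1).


Huffman tree construction:
Step 1: Merge H(14) + C(21) = 35
Step 2: Merge D(27) + A(27) = 54
Step 3: Merge (H+C)(35) + (D+A)(54) = 89
Read each symbol's code off the tree from the root (left child = 0, right child = 1).

Codes:
  H: 00 (length 2)
  C: 01 (length 2)
  D: 10 (length 2)
  A: 11 (length 2)
Average code length: 178/89 = 2.0000 bits/symbol


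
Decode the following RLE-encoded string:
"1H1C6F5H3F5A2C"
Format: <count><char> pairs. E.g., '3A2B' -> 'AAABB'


Expanding each <count><char> pair:
  1H -> 'H'
  1C -> 'C'
  6F -> 'FFFFFF'
  5H -> 'HHHHH'
  3F -> 'FFF'
  5A -> 'AAAAA'
  2C -> 'CC'

Decoded = HCFFFFFFHHHHHFFFAAAAACC


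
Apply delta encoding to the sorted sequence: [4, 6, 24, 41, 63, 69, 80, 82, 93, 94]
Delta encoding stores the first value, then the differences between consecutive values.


First value: 4
Deltas:
  6 - 4 = 2
  24 - 6 = 18
  41 - 24 = 17
  63 - 41 = 22
  69 - 63 = 6
  80 - 69 = 11
  82 - 80 = 2
  93 - 82 = 11
  94 - 93 = 1


Delta encoded: [4, 2, 18, 17, 22, 6, 11, 2, 11, 1]


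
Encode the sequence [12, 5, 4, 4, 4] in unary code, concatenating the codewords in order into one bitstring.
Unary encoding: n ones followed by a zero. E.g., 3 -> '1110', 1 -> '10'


Encode each number as n ones followed by a terminating 0:
  12 -> 1111111111110 (13 bits)
  5 -> 111110 (6 bits)
  4 -> 11110 (5 bits)
  4 -> 11110 (5 bits)
  4 -> 11110 (5 bits)
Total length = 13 + 6 + 5 + 5 + 5 = 34 bits.

Unary([12, 5, 4, 4, 4]) = 1111111111110111110111101111011110 (34 bits)


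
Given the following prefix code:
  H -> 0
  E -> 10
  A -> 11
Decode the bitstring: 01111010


Decoding step by step:
Bits 0 -> H
Bits 11 -> A
Bits 11 -> A
Bits 0 -> H
Bits 10 -> E


Decoded message: HAAHE


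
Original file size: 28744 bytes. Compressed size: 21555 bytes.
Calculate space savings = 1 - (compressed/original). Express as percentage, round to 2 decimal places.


ratio = compressed/original = 21555/28744 = 0.749896
savings = 1 - ratio = 1 - 0.749896 = 0.250104
as a percentage: 0.250104 * 100 = 25.01%

Space savings = 1 - 21555/28744 = 25.01%


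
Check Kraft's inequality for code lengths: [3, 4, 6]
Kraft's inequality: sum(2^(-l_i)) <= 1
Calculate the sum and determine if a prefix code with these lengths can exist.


Sum = 2^(-3) + 2^(-4) + 2^(-6)
    = 0.125 + 0.0625 + 0.015625
    = 13/64 = 0.203125
Since 0.203125 <= 1, Kraft's inequality IS satisfied.
A prefix code with these lengths CAN exist.

Kraft sum = 0.203125. Satisfied.


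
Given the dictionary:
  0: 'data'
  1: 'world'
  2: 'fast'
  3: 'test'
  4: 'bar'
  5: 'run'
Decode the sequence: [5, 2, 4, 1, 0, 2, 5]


Look up each index in the dictionary:
  5 -> 'run'
  2 -> 'fast'
  4 -> 'bar'
  1 -> 'world'
  0 -> 'data'
  2 -> 'fast'
  5 -> 'run'

Decoded: "run fast bar world data fast run"


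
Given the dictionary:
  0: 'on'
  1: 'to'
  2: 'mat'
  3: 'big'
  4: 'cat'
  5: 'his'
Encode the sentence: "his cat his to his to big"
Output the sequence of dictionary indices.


Look up each word in the dictionary:
  'his' -> 5
  'cat' -> 4
  'his' -> 5
  'to' -> 1
  'his' -> 5
  'to' -> 1
  'big' -> 3

Encoded: [5, 4, 5, 1, 5, 1, 3]


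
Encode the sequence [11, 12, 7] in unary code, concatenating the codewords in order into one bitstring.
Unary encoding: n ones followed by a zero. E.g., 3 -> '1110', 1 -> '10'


Encode each number as n ones followed by a terminating 0:
  11 -> 111111111110 (12 bits)
  12 -> 1111111111110 (13 bits)
  7 -> 11111110 (8 bits)
Total length = 12 + 13 + 8 = 33 bits.

Unary([11, 12, 7]) = 111111111110111111111111011111110 (33 bits)
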